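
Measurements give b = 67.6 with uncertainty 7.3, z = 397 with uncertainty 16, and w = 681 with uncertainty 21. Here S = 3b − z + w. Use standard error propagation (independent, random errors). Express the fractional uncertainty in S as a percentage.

7.05%

For a sum/difference, combine absolute errors in quadrature:
  (3·δb)² = 480;  (δz)² = 256;  (δw)² = 441
δS = √(1180) = 34.3
S = 487, so δS/S = 34.3/487 = 0.0705.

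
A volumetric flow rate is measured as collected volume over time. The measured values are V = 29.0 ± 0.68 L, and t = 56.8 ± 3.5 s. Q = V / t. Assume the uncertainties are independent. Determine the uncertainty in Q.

Relative error in a monomial: (δQ/Q)² = Σ (nᵢ · δxᵢ/xᵢ)².
  (1·δV/V)² = (1×0.0234)² = 0.000550;  (-1·δt/t)² = (-1×0.0616)² = 0.00380
δQ/Q = √(0.00435) = 0.0659
Q = 0.511 L/s, so δQ = 0.0659 × 0.511 = 0.0337 L/s.

0.0337 L/s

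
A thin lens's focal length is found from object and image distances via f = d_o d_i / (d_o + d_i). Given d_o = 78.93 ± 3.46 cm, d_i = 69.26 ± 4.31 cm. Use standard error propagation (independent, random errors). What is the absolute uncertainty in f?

∂f/∂d_o = (d_i/(d_o+d_i))² = 0.218;  ∂f/∂d_i = (d_o/(d_o+d_i))² = 0.284
δf = √((∂f/∂d_o · δd_o)² + (∂f/∂d_i · δd_i)²) = √(0.571 + 1.50) = 1.44 cm

1.44 cm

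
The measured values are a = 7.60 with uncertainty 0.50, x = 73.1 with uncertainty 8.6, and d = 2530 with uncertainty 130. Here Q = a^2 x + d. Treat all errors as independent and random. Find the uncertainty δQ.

Let p = a^2·x = 4220. δp/p = √((2·δa/a)² + (1·δx/x)²) = √(0.0173 + 0.0138) = 0.177, so δp = 745.
Q = p + d: δQ = √(δp² + δd²) = √(5.55e+05 + 16900) = 757

757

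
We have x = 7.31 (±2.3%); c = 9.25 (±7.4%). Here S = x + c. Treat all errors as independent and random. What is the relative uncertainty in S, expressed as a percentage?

Absolute uncertainties add in quadrature for a linear combination:
  (δx)² = 0.0283;  (δc)² = 0.469
δS = √(0.497) = 0.705
S = 16.6, so δS/S = 0.705/16.6 = 0.0426.

4.26%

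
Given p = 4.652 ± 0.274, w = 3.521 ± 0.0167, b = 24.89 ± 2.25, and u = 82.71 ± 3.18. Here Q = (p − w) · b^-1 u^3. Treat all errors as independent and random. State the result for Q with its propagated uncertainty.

Let h = p − w = 1.131. δh = √(δp² + δw²) = √(0.0751 + 0.000279) = 0.275, so δh/h = 0.243.
Q is then a monomial in h, b, u:
δQ/Q = √((δh/h)² + (-1·δb/b)² + (3·δu/u)²) = √(0.0589 + 0.00817 + 0.0133) = 0.284
Q = 25710, so δQ = 0.284 × 25710 = 7290.

25710 ± 7290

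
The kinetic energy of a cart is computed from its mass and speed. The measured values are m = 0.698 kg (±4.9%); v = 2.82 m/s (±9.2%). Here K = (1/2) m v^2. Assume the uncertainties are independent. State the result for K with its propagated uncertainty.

2.78 ± 0.528 J

Products/powers → add relative errors in quadrature, weighted by exponent:
  (1·δm/m)² = (1×0.0490)² = 0.00240;  (2·δv/v)² = (2×0.0920)² = 0.0339
δK/K = √(0.0363) = 0.190
K = 2.78 J, so δK = 0.190 × 2.78 = 0.528 J.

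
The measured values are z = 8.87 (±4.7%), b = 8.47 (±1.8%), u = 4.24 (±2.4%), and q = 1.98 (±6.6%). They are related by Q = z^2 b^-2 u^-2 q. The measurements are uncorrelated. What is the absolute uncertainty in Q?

0.0157

Relative error in a monomial: (δQ/Q)² = Σ (nᵢ · δxᵢ/xᵢ)².
  (2·δz/z)² = (2×0.0470)² = 0.00884;  (-2·δb/b)² = (-2×0.0180)² = 0.00130;  (-2·δu/u)² = (-2×0.0240)² = 0.00230;  (1·δq/q)² = (1×0.0660)² = 0.00436
δQ/Q = √(0.0168) = 0.130
Q = 0.121, so δQ = 0.130 × 0.121 = 0.0157.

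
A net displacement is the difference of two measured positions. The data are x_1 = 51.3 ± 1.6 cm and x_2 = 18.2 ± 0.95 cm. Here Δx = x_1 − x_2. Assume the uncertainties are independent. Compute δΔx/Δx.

Δx is a linear combination, so absolute uncertainties add in quadrature:
  (δx_1)² = 2.56;  (δx_2)² = 0.902
δΔx = √(3.46) = 1.86 cm
Δx = 33.1 cm, so δΔx/Δx = 1.86/33.1 = 0.0562.

0.0562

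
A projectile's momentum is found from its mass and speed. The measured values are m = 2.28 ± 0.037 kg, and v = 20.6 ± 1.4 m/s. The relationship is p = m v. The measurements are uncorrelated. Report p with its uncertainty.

47.0 ± 3.28 kg·m/s

Each factor contributes (exponent × relative error)² to (δp/p)²:
  (1·δm/m)² = (1×0.0162)² = 0.000263;  (1·δv/v)² = (1×0.0680)² = 0.00462
δp/p = √(0.00488) = 0.0699
p = 47.0 kg·m/s, so δp = 0.0699 × 47.0 = 3.28 kg·m/s.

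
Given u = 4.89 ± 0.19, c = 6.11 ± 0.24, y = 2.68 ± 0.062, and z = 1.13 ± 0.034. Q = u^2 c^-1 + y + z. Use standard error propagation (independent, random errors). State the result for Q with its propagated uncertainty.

Let p = u^2·c^-1 = 3.91. δp/p = √((2·δu/u)² + (-1·δc/c)²) = √(0.00604 + 0.00154) = 0.0871, so δp = 0.341.
Q = p + y + z: δQ = √(δp² + δy² + δz²) = √(0.116 + 0.00384 + 0.00116) = 0.348
Q = 7.72.

7.72 ± 0.348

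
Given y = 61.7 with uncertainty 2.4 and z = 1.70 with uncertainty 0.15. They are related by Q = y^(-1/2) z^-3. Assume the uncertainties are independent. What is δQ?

Relative error in a monomial: (δQ/Q)² = Σ (nᵢ · δxᵢ/xᵢ)².
  (−½·δy/y)² = (-0.5×0.0389)² = 0.000378;  (-3·δz/z)² = (-3×0.0882)² = 0.0701
δQ/Q = √(0.0704) = 0.265
Q = 0.0259, so δQ = 0.265 × 0.0259 = 0.00688.

0.00688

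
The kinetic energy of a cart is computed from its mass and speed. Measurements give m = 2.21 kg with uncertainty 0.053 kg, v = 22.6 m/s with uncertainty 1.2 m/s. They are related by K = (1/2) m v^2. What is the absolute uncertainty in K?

Products/powers → add relative errors in quadrature, weighted by exponent:
  (1·δm/m)² = (1×0.0240)² = 0.000575;  (2·δv/v)² = (2×0.0531)² = 0.0113
δK/K = √(0.0119) = 0.109
K = 564 J, so δK = 0.109 × 564 = 61.4 J.

61.4 J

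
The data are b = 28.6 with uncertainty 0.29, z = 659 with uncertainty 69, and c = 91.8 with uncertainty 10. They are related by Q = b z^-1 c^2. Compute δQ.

88.5

Q is a product of powers, so relative uncertainties combine in quadrature:
  (1·δb/b)² = (1×0.0101)² = 0.000103;  (-1·δz/z)² = (-1×0.105)² = 0.0110;  (2·δc/c)² = (2×0.109)² = 0.0475
δQ/Q = √(0.0585) = 0.242
Q = 366, so δQ = 0.242 × 366 = 88.5.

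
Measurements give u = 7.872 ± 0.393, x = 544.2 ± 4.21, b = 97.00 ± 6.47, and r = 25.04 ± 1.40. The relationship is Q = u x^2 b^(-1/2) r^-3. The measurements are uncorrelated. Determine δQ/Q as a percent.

For a monomial Q ∝ u, x^2, b^(-1/2), r^-3, fractional errors add in quadrature:
  (1·δu/u)² = (1×0.0499)² = 0.00249;  (2·δx/x)² = (2×0.00774)² = 0.000239;  (−½·δb/b)² = (-0.5×0.0667)² = 0.00111;  (-3·δr/r)² = (-3×0.0559)² = 0.0281
δQ/Q = √(0.0320) = 0.179

17.9%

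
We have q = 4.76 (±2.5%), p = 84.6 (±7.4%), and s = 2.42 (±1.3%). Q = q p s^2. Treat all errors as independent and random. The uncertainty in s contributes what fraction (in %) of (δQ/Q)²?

(δQ/Q)² = (1·δq/q)² + (1·δp/p)² + (2·δs/s)²
  q term: (1×0.0250)² = 0.000625
  p term: (1×0.0740)² = 0.00548
  s term: (2×0.0130)² = 0.000676
Total = 0.00678. Share from s = 0.000676/0.00678 = 0.0997.

9.97%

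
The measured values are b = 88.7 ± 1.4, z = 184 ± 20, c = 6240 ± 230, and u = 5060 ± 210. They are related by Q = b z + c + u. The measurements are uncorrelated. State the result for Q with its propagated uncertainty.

Let p = b·z = 16300. δp/p = √((1·δb/b)² + (1·δz/z)²) = √(0.000249 + 0.0118) = 0.110, so δp = 1790.
Q = p + c + u: δQ = √(δp² + δc² + δu²) = √(3.21e+06 + 52900 + 44100) = 1820
Q = 27600.

27600 ± 1820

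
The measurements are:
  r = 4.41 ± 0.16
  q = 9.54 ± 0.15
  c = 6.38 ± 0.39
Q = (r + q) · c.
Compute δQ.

Let u = r + q = 13.9. δu = √(δr² + δq²) = √(0.0256 + 0.0225) = 0.219, so δu/u = 0.0157.
Q is then a monomial in u, c:
δQ/Q = √((δu/u)² + (1·δc/c)²) = √(0.000247 + 0.00374) = 0.0631
Q = 89.0, so δQ = 0.0631 × 89.0 = 5.62.

5.62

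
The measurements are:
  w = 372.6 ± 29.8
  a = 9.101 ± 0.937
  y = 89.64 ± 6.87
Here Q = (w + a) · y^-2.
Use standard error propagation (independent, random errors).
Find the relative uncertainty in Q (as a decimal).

0.172

Let u = w + a = 381.7. δu = √(δw² + δa²) = √(888 + 0.878) = 29.8, so δu/u = 0.0781.
Q is then a monomial in u, y:
δQ/Q = √((δu/u)² + (-2·δy/y)²) = √(0.00610 + 0.0235) = 0.172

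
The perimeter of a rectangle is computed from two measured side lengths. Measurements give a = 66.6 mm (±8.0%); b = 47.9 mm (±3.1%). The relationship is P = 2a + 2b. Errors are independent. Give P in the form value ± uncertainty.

For a sum/difference, combine absolute errors in quadrature:
  (2·δa)² = 114;  (2·δb)² = 8.82
δP = √(122) = 11.1 mm
P = 229 mm.

229 ± 11.1 mm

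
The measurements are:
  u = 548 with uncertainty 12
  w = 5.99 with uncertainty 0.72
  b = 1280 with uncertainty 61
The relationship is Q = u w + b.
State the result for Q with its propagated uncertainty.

4560 ± 406

Let p = u·w = 3280. δp/p = √((1·δu/u)² + (1·δw/w)²) = √(0.000480 + 0.0144) = 0.122, so δp = 401.
Q = p + b: δQ = √(δp² + δb²) = √(1.61e+05 + 3720) = 406
Q = 4560.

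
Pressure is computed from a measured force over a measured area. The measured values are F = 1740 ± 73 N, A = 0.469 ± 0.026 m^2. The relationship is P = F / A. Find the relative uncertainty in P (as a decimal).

Relative error in a monomial: (δP/P)² = Σ (nᵢ · δxᵢ/xᵢ)².
  (1·δF/F)² = (1×0.0420)² = 0.00176;  (-1·δA/A)² = (-1×0.0554)² = 0.00307
δP/P = √(0.00483) = 0.0695

0.0695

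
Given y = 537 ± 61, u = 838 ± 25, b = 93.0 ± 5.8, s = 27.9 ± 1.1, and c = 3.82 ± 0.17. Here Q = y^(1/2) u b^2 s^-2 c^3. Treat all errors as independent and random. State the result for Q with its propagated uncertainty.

(1.20 ± 0.251) × 10^7

Each factor contributes (exponent × relative error)² to (δQ/Q)²:
  (½·δy/y)² = (0.5×0.114)² = 0.00323;  (1·δu/u)² = (1×0.0298)² = 0.000890;  (2·δb/b)² = (2×0.0624)² = 0.0156;  (-2·δs/s)² = (-2×0.0394)² = 0.00622;  (3·δc/c)² = (3×0.0445)² = 0.0178
δQ/Q = √(0.0437) = 0.209
Q = 1.2e+07, so δQ = 0.209 × 1.2e+07 = 2.51e+06.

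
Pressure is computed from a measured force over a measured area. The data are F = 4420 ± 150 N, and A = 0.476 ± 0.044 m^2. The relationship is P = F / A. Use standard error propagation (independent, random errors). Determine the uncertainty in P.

914 Pa

For a monomial P ∝ F, A^-1, fractional errors add in quadrature:
  (1·δF/F)² = (1×0.0339)² = 0.00115;  (-1·δA/A)² = (-1×0.0924)² = 0.00854
δP/P = √(0.00970) = 0.0985
P = 9290 Pa, so δP = 0.0985 × 9290 = 914 Pa.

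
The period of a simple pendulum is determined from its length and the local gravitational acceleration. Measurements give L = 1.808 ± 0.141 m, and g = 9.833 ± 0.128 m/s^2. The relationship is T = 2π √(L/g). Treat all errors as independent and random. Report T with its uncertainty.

Each factor contributes (exponent × relative error)² to (δT/T)²:
  (½·δL/L)² = (0.5×0.0780)² = 0.00152;  (−½·δg/g)² = (-0.5×0.0130)² = 4.24e-05
δT/T = √(0.00156) = 0.0395
T = 2.694 s, so δT = 0.0395 × 2.694 = 0.107 s.

2.694 ± 0.107 s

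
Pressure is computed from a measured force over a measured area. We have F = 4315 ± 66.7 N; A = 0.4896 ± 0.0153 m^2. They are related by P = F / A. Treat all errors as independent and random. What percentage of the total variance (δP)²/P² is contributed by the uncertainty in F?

(δP/P)² = (1·δF/F)² + (-1·δA/A)²
  F term: (1×0.0155)² = 0.000239
  A term: (-1×0.0312)² = 0.000977
Total = 0.00122. Share from F = 0.000239/0.00122 = 0.197.

19.7%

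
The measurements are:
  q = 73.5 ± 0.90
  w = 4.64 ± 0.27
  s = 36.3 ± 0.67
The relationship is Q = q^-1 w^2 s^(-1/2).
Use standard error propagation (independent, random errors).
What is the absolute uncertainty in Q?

For a monomial Q ∝ q^-1, w^2, s^(-1/2), fractional errors add in quadrature:
  (-1·δq/q)² = (-1×0.0122)² = 0.000150;  (2·δw/w)² = (2×0.0582)² = 0.0135;  (−½·δs/s)² = (-0.5×0.0185)² = 8.52e-05
δQ/Q = √(0.0138) = 0.117
Q = 0.0486, so δQ = 0.117 × 0.0486 = 0.00571.

0.00571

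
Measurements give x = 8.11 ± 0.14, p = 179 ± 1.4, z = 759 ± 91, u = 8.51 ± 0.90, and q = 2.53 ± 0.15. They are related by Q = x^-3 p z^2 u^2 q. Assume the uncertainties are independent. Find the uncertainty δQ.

1.17e+07

Relative error in a monomial: (δQ/Q)² = Σ (nᵢ · δxᵢ/xᵢ)².
  (-3·δx/x)² = (-3×0.0173)² = 0.00268;  (1·δp/p)² = (1×0.00782)² = 6.12e-05;  (2·δz/z)² = (2×0.120)² = 0.0575;  (2·δu/u)² = (2×0.106)² = 0.0447;  (1·δq/q)² = (1×0.0593)² = 0.00352
δQ/Q = √(0.108) = 0.329
Q = 3.54e+07, so δQ = 0.329 × 3.54e+07 = 1.17e+07.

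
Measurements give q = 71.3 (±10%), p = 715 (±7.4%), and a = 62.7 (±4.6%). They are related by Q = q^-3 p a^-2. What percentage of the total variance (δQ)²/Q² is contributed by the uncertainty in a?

8.14%

(δQ/Q)² = (-3·δq/q)² + (1·δp/p)² + (-2·δa/a)²
  q term: (-3×0.100)² = 0.0900
  p term: (1×0.0740)² = 0.00548
  a term: (-2×0.0460)² = 0.00846
Total = 0.104. Share from a = 0.00846/0.104 = 0.0814.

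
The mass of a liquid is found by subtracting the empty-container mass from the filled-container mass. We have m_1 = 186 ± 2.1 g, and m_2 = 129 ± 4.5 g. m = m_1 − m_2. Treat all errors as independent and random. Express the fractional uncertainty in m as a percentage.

Absolute uncertainties add in quadrature for a linear combination:
  (δm_1)² = 4.41;  (δm_2)² = 20.2
δm = √(24.7) = 4.97 g
m = 57.0 g, so δm/m = 4.97/57.0 = 0.0871.

8.71%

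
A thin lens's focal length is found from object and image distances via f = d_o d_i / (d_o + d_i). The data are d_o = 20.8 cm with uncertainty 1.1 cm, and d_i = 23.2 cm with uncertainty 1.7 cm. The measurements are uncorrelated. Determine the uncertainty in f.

0.488 cm

∂f/∂d_o = (d_i/(d_o+d_i))² = 0.278;  ∂f/∂d_i = (d_o/(d_o+d_i))² = 0.223
δf = √((∂f/∂d_o · δd_o)² + (∂f/∂d_i · δd_i)²) = √(0.0935 + 0.144) = 0.488 cm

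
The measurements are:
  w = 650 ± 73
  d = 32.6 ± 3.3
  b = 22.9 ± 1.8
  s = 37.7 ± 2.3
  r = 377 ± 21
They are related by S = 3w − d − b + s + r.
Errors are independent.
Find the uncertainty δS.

S is a linear combination, so absolute uncertainties add in quadrature:
  (3·δw)² = 48000;  (δd)² = 10.9;  (δb)² = 3.24;  (δs)² = 5.29;  (δr)² = 441
δS = √(48400) = 220

220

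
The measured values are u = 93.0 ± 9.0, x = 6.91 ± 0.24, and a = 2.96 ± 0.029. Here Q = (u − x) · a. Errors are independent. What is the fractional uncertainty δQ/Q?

Let w = u − x = 86.1. δw = √(δu² + δx²) = √(81.0 + 0.0576) = 9.00, so δw/w = 0.105.
Q is then a monomial in w, a:
δQ/Q = √((δw/w)² + (1·δa/a)²) = √(0.0109 + 9.6e-05) = 0.105

0.105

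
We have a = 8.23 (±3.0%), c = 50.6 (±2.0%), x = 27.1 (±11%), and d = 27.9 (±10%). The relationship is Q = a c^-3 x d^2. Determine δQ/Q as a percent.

For a monomial Q ∝ a, c^-3, x, d^2, fractional errors add in quadrature:
  (1·δa/a)² = (1×0.0300)² = 0.000900;  (-3·δc/c)² = (-3×0.0200)² = 0.00360;  (1·δx/x)² = (1×0.110)² = 0.0121;  (2·δd/d)² = (2×0.100)² = 0.0400
δQ/Q = √(0.0566) = 0.238

23.8%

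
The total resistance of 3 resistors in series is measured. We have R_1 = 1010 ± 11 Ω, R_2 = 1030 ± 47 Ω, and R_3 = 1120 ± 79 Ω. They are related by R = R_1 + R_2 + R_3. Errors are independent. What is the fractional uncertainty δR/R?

0.0293

Each term contributes (cᵢ δxᵢ)² to (δR)²:
  (δR_1)² = 121;  (δR_2)² = 2210;  (δR_3)² = 6240
δR = √(8570) = 92.6 Ω
R = 3160 Ω, so δR/R = 92.6/3160 = 0.0293.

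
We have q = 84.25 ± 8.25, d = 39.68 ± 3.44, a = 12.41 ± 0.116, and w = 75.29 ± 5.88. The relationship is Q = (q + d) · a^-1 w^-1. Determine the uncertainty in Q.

Let u = q + d = 123.9. δu = √(δq² + δd²) = √(68.1 + 11.8) = 8.94, so δu/u = 0.0721.
Q is then a monomial in u, a, w:
δQ/Q = √((δu/u)² + (-1·δa/a)² + (-1·δw/w)²) = √(0.00520 + 8.74e-05 + 0.00610) = 0.107
Q = 0.1326, so δQ = 0.107 × 0.1326 = 0.0142.

0.0142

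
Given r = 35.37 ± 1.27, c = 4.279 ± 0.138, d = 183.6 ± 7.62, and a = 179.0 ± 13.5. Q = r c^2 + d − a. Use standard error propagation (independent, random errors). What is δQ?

50.3

Let p = r·c^2 = 647.6. δp/p = √((1·δr/r)² + (2·δc/c)²) = √(0.00129 + 0.00416) = 0.0738, so δp = 47.8.
Q = p + d − a: δQ = √(δp² + δd² + δa²) = √(2290 + 58.1 + 182) = 50.3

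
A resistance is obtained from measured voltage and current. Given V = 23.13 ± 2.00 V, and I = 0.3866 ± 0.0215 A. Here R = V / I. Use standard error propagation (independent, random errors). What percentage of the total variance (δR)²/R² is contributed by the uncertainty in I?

(δR/R)² = (1·δV/V)² + (-1·δI/I)²
  V term: (1×0.0865)² = 0.00748
  I term: (-1×0.0556)² = 0.00309
Total = 0.0106. Share from I = 0.00309/0.0106 = 0.293.

29.3%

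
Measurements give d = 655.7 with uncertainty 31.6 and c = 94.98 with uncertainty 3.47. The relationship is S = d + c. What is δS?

31.8

S is a linear combination, so absolute uncertainties add in quadrature:
  (δd)² = 999;  (δc)² = 12.0
δS = √(1010) = 31.8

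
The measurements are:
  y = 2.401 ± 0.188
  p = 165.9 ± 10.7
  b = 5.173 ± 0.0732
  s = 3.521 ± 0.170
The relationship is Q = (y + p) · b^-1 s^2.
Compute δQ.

Let u = y + p = 168.3. δu = √(δy² + δp²) = √(0.0353 + 114) = 10.7, so δu/u = 0.0636.
Q is then a monomial in u, b, s:
δQ/Q = √((δu/u)² + (-1·δb/b)² + (2·δs/s)²) = √(0.00404 + 0.000200 + 0.00932) = 0.116
Q = 403.3, so δQ = 0.116 × 403.3 = 47.0.

47.0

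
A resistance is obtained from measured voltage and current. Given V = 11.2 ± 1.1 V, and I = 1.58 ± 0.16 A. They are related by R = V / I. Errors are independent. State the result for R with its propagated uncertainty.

Each factor contributes (exponent × relative error)² to (δR/R)²:
  (1·δV/V)² = (1×0.0982)² = 0.00965;  (-1·δI/I)² = (-1×0.101)² = 0.0103
δR/R = √(0.0199) = 0.141
R = 7.09 Ω, so δR = 0.141 × 7.09 = 1.000 Ω.

7.09 ± 1.000 Ω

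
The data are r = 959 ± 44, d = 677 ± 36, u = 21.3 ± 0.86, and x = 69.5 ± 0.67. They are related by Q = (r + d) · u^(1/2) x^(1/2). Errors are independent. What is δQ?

Let w = r + d = 1640. δw = √(δr² + δd²) = √(1940 + 1300) = 56.9, so δw/w = 0.0347.
Q is then a monomial in w, u, x:
δQ/Q = √((δw/w)² + (½·δu/u)² + (½·δx/x)²) = √(0.00121 + 0.000408 + 2.32e-05) = 0.0405
Q = 62900, so δQ = 0.0405 × 62900 = 2550.

2550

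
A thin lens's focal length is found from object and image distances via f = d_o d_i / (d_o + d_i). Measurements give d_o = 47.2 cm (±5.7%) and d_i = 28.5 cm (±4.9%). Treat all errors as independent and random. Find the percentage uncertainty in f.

∂f/∂d_o = (d_i/(d_o+d_i))² = 0.142;  ∂f/∂d_i = (d_o/(d_o+d_i))² = 0.389
δf = √((∂f/∂d_o · δd_o)² + (∂f/∂d_i · δd_i)²) = √(0.145 + 0.295) = 0.663 cm
f = 17.8 cm, so δf/f = 0.663/17.8 = 0.0373.

3.73%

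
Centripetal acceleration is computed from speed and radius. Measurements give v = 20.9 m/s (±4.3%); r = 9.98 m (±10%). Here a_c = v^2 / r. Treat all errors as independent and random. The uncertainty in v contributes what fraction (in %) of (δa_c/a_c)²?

(δa_c/a_c)² = (2·δv/v)² + (-1·δr/r)²
  v term: (2×0.0430)² = 0.00740
  r term: (-1×0.100)² = 0.0100
Total = 0.0174. Share from v = 0.00740/0.0174 = 0.425.

42.5%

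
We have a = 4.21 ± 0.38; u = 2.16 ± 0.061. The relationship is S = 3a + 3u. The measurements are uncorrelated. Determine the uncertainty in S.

1.15

Sums and differences: (δS)² = Σ (cᵢ δxᵢ)².
  (3·δa)² = 1.30;  (3·δu)² = 0.0335
δS = √(1.33) = 1.15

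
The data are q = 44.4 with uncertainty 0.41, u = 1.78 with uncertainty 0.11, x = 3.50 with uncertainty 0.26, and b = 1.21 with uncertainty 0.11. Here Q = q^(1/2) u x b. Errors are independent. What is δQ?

6.67

Products/powers → add relative errors in quadrature, weighted by exponent:
  (½·δq/q)² = (0.5×0.00923)² = 2.13e-05;  (1·δu/u)² = (1×0.0618)² = 0.00382;  (1·δx/x)² = (1×0.0743)² = 0.00552;  (1·δb/b)² = (1×0.0909)² = 0.00826
δQ/Q = √(0.0176) = 0.133
Q = 50.2, so δQ = 0.133 × 50.2 = 6.67.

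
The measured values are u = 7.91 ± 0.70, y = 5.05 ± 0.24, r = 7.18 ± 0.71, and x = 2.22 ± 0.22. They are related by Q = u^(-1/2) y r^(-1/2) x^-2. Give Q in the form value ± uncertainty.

Products/powers → add relative errors in quadrature, weighted by exponent:
  (−½·δu/u)² = (-0.5×0.0885)² = 0.00196;  (1·δy/y)² = (1×0.0475)² = 0.00226;  (−½·δr/r)² = (-0.5×0.0989)² = 0.00244;  (-2·δx/x)² = (-2×0.0991)² = 0.0393
δQ/Q = √(0.0459) = 0.214
Q = 0.136, so δQ = 0.214 × 0.136 = 0.0291.

0.136 ± 0.0291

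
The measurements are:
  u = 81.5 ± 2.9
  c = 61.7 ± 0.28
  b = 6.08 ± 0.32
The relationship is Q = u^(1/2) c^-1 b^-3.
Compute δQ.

0.000103

Products/powers → add relative errors in quadrature, weighted by exponent:
  (½·δu/u)² = (0.5×0.0356)² = 0.000317;  (-1·δc/c)² = (-1×0.00454)² = 2.06e-05;  (-3·δb/b)² = (-3×0.0526)² = 0.0249
δQ/Q = √(0.0253) = 0.159
Q = 0.000651, so δQ = 0.159 × 0.000651 = 0.000103.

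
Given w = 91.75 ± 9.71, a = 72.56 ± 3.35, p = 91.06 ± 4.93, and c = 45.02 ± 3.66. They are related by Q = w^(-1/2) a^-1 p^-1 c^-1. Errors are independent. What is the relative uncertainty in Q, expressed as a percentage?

12.0%

For a monomial Q ∝ w^(-1/2), a^-1, p^-1, c^-1, fractional errors add in quadrature:
  (−½·δw/w)² = (-0.5×0.106)² = 0.00280;  (-1·δa/a)² = (-1×0.0462)² = 0.00213;  (-1·δp/p)² = (-1×0.0541)² = 0.00293;  (-1·δc/c)² = (-1×0.0813)² = 0.00661
δQ/Q = √(0.0145) = 0.120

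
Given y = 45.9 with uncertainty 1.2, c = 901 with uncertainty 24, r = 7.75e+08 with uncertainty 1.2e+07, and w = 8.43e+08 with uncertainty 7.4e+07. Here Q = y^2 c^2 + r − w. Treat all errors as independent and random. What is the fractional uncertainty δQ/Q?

0.0901

Let p = y^2·c^2 = 1.71e+09. δp/p = √((2·δy/y)² + (2·δc/c)²) = √(0.00273 + 0.00284) = 0.0746, so δp = 1.28e+08.
Q = p + r − w: δQ = √(δp² + δr² + δw²) = √(1.63e+16 + 1.44e+14 + 5.48e+15) = 1.48e+08
Q = 1.64e+09, so δQ/Q = 1.48e+08/1.64e+09 = 0.0901.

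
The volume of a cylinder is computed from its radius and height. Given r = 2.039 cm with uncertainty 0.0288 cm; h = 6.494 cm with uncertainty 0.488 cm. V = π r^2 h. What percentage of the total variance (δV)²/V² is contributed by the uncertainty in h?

(δV/V)² = (2·δr/r)² + (1·δh/h)²
  r term: (2×0.0141)² = 0.000798
  h term: (1×0.0751)² = 0.00565
Total = 0.00644. Share from h = 0.00565/0.00644 = 0.876.

87.6%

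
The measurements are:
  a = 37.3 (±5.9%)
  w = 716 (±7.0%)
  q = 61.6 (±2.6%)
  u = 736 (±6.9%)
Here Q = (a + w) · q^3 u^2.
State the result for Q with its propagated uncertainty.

Let h = a + w = 753. δh = √(δa² + δw²) = √(4.84 + 2510) = 50.2, so δh/h = 0.0666.
Q is then a monomial in h, q, u:
δQ/Q = √((δh/h)² + (3·δq/q)² + (2·δu/u)²) = √(0.00444 + 0.00608 + 0.0190) = 0.172
Q = 9.54e+13, so δQ = 0.172 × 9.54e+13 = 1.64e+13.

(9.54 ± 1.64) × 10^13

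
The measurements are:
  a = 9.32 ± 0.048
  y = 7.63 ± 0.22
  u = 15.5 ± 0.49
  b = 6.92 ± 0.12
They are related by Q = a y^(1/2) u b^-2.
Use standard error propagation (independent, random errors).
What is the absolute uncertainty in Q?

0.411

Relative error in a monomial: (δQ/Q)² = Σ (nᵢ · δxᵢ/xᵢ)².
  (1·δa/a)² = (1×0.00515)² = 2.65e-05;  (½·δy/y)² = (0.5×0.0288)² = 0.000208;  (1·δu/u)² = (1×0.0316)² = 0.000999;  (-2·δb/b)² = (-2×0.0173)² = 0.00120
δQ/Q = √(0.00244) = 0.0494
Q = 8.33, so δQ = 0.0494 × 8.33 = 0.411.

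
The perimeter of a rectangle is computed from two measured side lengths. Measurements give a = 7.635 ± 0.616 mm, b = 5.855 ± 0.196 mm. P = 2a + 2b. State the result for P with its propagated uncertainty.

Each term contributes (cᵢ δxᵢ)² to (δP)²:
  (2·δa)² = 1.52;  (2·δb)² = 0.154
δP = √(1.67) = 1.29 mm
P = 26.98 mm.

26.98 ± 1.29 mm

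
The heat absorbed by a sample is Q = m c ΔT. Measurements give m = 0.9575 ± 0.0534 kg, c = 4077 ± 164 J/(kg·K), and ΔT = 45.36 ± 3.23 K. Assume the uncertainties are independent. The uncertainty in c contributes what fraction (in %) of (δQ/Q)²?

16.5%

(δQ/Q)² = (1·δm/m)² + (1·δc/c)² + (1·δΔT/ΔT)²
  m term: (1×0.0558)² = 0.00311
  c term: (1×0.0402)² = 0.00162
  ΔT term: (1×0.0712)² = 0.00507
Total = 0.00980. Share from c = 0.00162/0.00980 = 0.165.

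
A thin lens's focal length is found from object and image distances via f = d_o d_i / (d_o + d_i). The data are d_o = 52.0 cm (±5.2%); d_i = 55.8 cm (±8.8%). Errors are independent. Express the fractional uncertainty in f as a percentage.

5.03%

∂f/∂d_o = (d_i/(d_o+d_i))² = 0.268;  ∂f/∂d_i = (d_o/(d_o+d_i))² = 0.233
δf = √((∂f/∂d_o · δd_o)² + (∂f/∂d_i · δd_i)²) = √(0.525 + 1.31) = 1.35 cm
f = 26.9 cm, so δf/f = 1.35/26.9 = 0.0503.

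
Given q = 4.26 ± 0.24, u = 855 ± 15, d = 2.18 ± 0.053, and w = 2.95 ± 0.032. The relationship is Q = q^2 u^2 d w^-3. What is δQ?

1.41e+05

For a monomial Q ∝ q^2, u^2, d, w^-3, fractional errors add in quadrature:
  (2·δq/q)² = (2×0.0563)² = 0.0127;  (2·δu/u)² = (2×0.0175)² = 0.00123;  (1·δd/d)² = (1×0.0243)² = 0.000591;  (-3·δw/w)² = (-3×0.0108)² = 0.00106
δQ/Q = √(0.0156) = 0.125
Q = 1.13e+06, so δQ = 0.125 × 1.13e+06 = 1.41e+05.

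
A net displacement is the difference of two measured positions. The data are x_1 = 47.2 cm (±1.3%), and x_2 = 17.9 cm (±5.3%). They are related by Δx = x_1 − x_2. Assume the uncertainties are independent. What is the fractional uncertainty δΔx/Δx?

Each term contributes (cᵢ δxᵢ)² to (δΔx)²:
  (δx_1)² = 0.377;  (δx_2)² = 0.900
δΔx = √(1.28) = 1.13 cm
Δx = 29.3 cm, so δΔx/Δx = 1.13/29.3 = 0.0386.

0.0386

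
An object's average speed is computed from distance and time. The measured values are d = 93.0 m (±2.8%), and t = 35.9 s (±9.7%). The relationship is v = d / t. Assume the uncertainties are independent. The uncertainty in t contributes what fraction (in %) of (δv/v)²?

92.3%

(δv/v)² = (1·δd/d)² + (-1·δt/t)²
  d term: (1×0.0280)² = 0.000784
  t term: (-1×0.0970)² = 0.00941
Total = 0.0102. Share from t = 0.00941/0.0102 = 0.923.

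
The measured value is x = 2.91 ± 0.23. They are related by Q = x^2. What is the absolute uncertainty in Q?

Relative error in a monomial: (δQ/Q)² = Σ (nᵢ · δxᵢ/xᵢ)².
  (2·δx/x)² = (2×0.0790)² = 0.0250
δQ/Q = √(0.0250) = 0.158
Q = 8.47, so δQ = 0.158 × 8.47 = 1.34.

1.34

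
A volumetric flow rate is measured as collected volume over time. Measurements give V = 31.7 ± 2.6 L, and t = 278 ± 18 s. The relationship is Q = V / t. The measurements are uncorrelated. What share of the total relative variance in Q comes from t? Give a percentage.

(δQ/Q)² = (1·δV/V)² + (-1·δt/t)²
  V term: (1×0.0820)² = 0.00673
  t term: (-1×0.0647)² = 0.00419
Total = 0.0109. Share from t = 0.00419/0.0109 = 0.384.

38.4%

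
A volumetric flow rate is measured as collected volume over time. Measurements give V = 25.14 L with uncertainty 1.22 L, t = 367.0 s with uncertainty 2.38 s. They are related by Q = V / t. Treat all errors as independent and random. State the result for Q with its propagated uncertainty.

0.06850 ± 0.00335 L/s

Q is a product of powers, so relative uncertainties combine in quadrature:
  (1·δV/V)² = (1×0.0485)² = 0.00235;  (-1·δt/t)² = (-1×0.00649)² = 4.21e-05
δQ/Q = √(0.00240) = 0.0490
Q = 0.06850 L/s, so δQ = 0.0490 × 0.06850 = 0.00335 L/s.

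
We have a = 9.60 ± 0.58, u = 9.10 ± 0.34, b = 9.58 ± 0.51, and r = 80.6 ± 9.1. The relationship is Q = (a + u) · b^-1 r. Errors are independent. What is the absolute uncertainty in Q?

Let w = a + u = 18.7. δw = √(δa² + δu²) = √(0.336 + 0.116) = 0.672, so δw/w = 0.0360.
Q is then a monomial in w, b, r:
δQ/Q = √((δw/w)² + (-1·δb/b)² + (1·δr/r)²) = √(0.00129 + 0.00283 + 0.0127) = 0.130
Q = 157, so δQ = 0.130 × 157 = 20.4.

20.4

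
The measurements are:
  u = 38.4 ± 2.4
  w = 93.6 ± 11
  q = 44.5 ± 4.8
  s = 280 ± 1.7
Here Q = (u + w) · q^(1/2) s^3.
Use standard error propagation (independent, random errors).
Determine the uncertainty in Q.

1.98e+09

Let h = u + w = 132. δh = √(δu² + δw²) = √(5.76 + 121) = 11.3, so δh/h = 0.0853.
Q is then a monomial in h, q, s:
δQ/Q = √((δh/h)² + (½·δq/q)² + (3·δs/s)²) = √(0.00728 + 0.00291 + 0.000332) = 0.103
Q = 1.93e+10, so δQ = 0.103 × 1.93e+10 = 1.98e+09.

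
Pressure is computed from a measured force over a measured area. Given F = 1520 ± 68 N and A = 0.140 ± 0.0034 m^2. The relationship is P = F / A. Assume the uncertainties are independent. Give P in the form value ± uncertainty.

P is a product of powers, so relative uncertainties combine in quadrature:
  (1·δF/F)² = (1×0.0447)² = 0.00200;  (-1·δA/A)² = (-1×0.0243)² = 0.000590
δP/P = √(0.00259) = 0.0509
P = 10900 Pa, so δP = 0.0509 × 10900 = 553 Pa.

10900 ± 553 Pa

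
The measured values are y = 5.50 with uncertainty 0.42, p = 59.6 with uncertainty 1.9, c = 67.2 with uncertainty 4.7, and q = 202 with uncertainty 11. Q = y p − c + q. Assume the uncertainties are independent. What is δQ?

29.6

Let w = y·p = 328. δw/w = √((1·δy/y)² + (1·δp/p)²) = √(0.00583 + 0.00102) = 0.0828, so δw = 27.1.
Q = w − c + q: δQ = √(δw² + δc² + δq²) = √(736 + 22.1 + 121) = 29.6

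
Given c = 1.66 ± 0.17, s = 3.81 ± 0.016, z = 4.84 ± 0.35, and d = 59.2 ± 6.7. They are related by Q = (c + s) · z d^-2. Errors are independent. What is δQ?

0.00181

Let u = c + s = 5.47. δu = √(δc² + δs²) = √(0.0289 + 0.000256) = 0.171, so δu/u = 0.0312.
Q is then a monomial in u, z, d:
δQ/Q = √((δu/u)² + (1·δz/z)² + (-2·δd/d)²) = √(0.000974 + 0.00523 + 0.0512) = 0.240
Q = 0.00755, so δQ = 0.240 × 0.00755 = 0.00181.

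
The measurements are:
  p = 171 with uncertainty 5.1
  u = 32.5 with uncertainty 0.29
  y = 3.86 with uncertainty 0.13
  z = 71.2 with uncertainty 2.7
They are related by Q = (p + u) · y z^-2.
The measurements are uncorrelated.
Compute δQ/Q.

0.0867

Let w = p + u = 204. δw = √(δp² + δu²) = √(26.0 + 0.0841) = 5.11, so δw/w = 0.0251.
Q is then a monomial in w, y, z:
δQ/Q = √((δw/w)² + (1·δy/y)² + (-2·δz/z)²) = √(0.000630 + 0.00113 + 0.00575) = 0.0867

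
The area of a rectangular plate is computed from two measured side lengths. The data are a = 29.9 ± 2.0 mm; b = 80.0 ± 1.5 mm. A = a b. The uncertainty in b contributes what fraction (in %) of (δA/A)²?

(δA/A)² = (1·δa/a)² + (1·δb/b)²
  a term: (1×0.0669)² = 0.00447
  b term: (1×0.0187)² = 0.000352
Total = 0.00483. Share from b = 0.000352/0.00483 = 0.0729.

7.29%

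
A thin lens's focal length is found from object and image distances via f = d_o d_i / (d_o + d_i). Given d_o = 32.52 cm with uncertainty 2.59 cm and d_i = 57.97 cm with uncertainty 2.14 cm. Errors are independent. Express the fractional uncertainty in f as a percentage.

5.27%

∂f/∂d_o = (d_i/(d_o+d_i))² = 0.410;  ∂f/∂d_i = (d_o/(d_o+d_i))² = 0.129
δf = √((∂f/∂d_o · δd_o)² + (∂f/∂d_i · δd_i)²) = √(1.13 + 0.0764) = 1.10 cm
f = 20.83 cm, so δf/f = 1.10/20.83 = 0.0527.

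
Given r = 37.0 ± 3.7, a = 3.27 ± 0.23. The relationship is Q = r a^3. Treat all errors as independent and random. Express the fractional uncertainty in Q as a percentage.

Products/powers → add relative errors in quadrature, weighted by exponent:
  (1·δr/r)² = (1×0.100)² = 0.0100;  (3·δa/a)² = (3×0.0703)² = 0.0445
δQ/Q = √(0.0545) = 0.234

23.4%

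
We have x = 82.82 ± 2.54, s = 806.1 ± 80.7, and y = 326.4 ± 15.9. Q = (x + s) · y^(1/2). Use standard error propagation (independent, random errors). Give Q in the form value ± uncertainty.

Let u = x + s = 888.9. δu = √(δx² + δs²) = √(6.45 + 6510) = 80.7, so δu/u = 0.0908.
Q is then a monomial in u, y:
δQ/Q = √((δu/u)² + (½·δy/y)²) = √(0.00825 + 0.000593) = 0.0940
Q = 16060, so δQ = 0.0940 × 16060 = 1510.

16060 ± 1510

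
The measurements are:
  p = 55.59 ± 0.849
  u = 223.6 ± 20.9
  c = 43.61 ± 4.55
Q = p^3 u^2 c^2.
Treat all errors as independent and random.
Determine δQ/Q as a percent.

Q is a product of powers, so relative uncertainties combine in quadrature:
  (3·δp/p)² = (3×0.0153)² = 0.00210;  (2·δu/u)² = (2×0.0935)² = 0.0349;  (2·δc/c)² = (2×0.104)² = 0.0435
δQ/Q = √(0.0806) = 0.284

28.4%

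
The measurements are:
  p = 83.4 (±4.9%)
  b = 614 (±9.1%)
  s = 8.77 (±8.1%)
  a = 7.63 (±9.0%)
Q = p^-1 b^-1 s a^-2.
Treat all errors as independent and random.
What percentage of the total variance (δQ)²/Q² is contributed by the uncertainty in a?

(δQ/Q)² = (-1·δp/p)² + (-1·δb/b)² + (1·δs/s)² + (-2·δa/a)²
  p term: (-1×0.0490)² = 0.00240
  b term: (-1×0.0910)² = 0.00828
  s term: (1×0.0810)² = 0.00656
  a term: (-2×0.0900)² = 0.0324
Total = 0.0496. Share from a = 0.0324/0.0496 = 0.653.

65.3%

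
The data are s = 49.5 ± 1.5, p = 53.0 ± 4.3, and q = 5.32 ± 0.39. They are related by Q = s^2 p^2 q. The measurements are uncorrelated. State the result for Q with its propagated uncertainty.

(3.66 ± 0.689) × 10^7

Relative error in a monomial: (δQ/Q)² = Σ (nᵢ · δxᵢ/xᵢ)².
  (2·δs/s)² = (2×0.0303)² = 0.00367;  (2·δp/p)² = (2×0.0811)² = 0.0263;  (1·δq/q)² = (1×0.0733)² = 0.00537
δQ/Q = √(0.0354) = 0.188
Q = 3.66e+07, so δQ = 0.188 × 3.66e+07 = 6.89e+06.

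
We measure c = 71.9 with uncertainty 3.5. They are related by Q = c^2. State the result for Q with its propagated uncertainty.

5170 ± 503

Q is a product of powers, so relative uncertainties combine in quadrature:
  (2·δc/c)² = (2×0.0487)² = 0.00948
δQ/Q = √(0.00948) = 0.0974
Q = 5170, so δQ = 0.0974 × 5170 = 503.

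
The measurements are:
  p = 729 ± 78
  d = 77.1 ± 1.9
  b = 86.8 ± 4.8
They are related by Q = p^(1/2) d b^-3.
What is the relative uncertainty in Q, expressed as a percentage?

Each factor contributes (exponent × relative error)² to (δQ/Q)²:
  (½·δp/p)² = (0.5×0.107)² = 0.00286;  (1·δd/d)² = (1×0.0246)² = 0.000607;  (-3·δb/b)² = (-3×0.0553)² = 0.0275
δQ/Q = √(0.0310) = 0.176

17.6%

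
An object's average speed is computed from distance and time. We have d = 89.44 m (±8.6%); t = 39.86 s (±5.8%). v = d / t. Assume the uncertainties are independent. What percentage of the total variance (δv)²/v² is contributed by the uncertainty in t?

31.3%

(δv/v)² = (1·δd/d)² + (-1·δt/t)²
  d term: (1×0.0860)² = 0.00740
  t term: (-1×0.0580)² = 0.00336
Total = 0.0108. Share from t = 0.00336/0.0108 = 0.313.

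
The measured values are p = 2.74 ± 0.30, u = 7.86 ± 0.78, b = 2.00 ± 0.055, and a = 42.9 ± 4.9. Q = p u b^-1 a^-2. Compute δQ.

0.00160

For a monomial Q ∝ p, u, b^-1, a^-2, fractional errors add in quadrature:
  (1·δp/p)² = (1×0.109)² = 0.0120;  (1·δu/u)² = (1×0.0992)² = 0.00985;  (-1·δb/b)² = (-1×0.0275)² = 0.000756;  (-2·δa/a)² = (-2×0.114)² = 0.0522
δQ/Q = √(0.0748) = 0.273
Q = 0.00585, so δQ = 0.273 × 0.00585 = 0.00160.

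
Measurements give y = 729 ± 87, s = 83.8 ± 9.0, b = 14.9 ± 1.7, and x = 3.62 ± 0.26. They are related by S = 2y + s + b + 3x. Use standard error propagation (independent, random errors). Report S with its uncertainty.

For a sum/difference, combine absolute errors in quadrature:
  (2·δy)² = 30300;  (δs)² = 81.0;  (δb)² = 2.89;  (3·δx)² = 0.608
δS = √(30400) = 174
S = 1570.

1570 ± 174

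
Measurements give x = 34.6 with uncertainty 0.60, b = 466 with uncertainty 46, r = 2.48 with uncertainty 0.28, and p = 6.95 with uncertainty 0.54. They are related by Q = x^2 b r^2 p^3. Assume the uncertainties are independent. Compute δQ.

Since Q is a product/quotient, work with relative uncertainties:
  (2·δx/x)² = (2×0.0173)² = 0.00120;  (1·δb/b)² = (1×0.0987)² = 0.00974;  (2·δr/r)² = (2×0.113)² = 0.0510;  (3·δp/p)² = (3×0.0777)² = 0.0543
δQ/Q = √(0.116) = 0.341
Q = 1.15e+09, so δQ = 0.341 × 1.15e+09 = 3.93e+08.

3.93e+08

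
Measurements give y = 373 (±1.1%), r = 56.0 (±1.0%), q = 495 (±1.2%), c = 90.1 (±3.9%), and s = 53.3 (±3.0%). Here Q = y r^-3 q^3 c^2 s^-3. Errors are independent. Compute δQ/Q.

0.128

Each factor contributes (exponent × relative error)² to (δQ/Q)²:
  (1·δy/y)² = (1×0.0110)² = 0.000121;  (-3·δr/r)² = (-3×0.0100)² = 0.000900;  (3·δq/q)² = (3×0.0120)² = 0.00130;  (2·δc/c)² = (2×0.0390)² = 0.00608;  (-3·δs/s)² = (-3×0.0300)² = 0.00810
δQ/Q = √(0.0165) = 0.128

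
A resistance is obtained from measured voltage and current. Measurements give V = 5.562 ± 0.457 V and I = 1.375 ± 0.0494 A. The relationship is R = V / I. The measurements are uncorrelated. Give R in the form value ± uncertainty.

Relative error in a monomial: (δR/R)² = Σ (nᵢ · δxᵢ/xᵢ)².
  (1·δV/V)² = (1×0.0822)² = 0.00675;  (-1·δI/I)² = (-1×0.0359)² = 0.00129
δR/R = √(0.00804) = 0.0897
R = 4.045 Ω, so δR = 0.0897 × 4.045 = 0.363 Ω.

4.045 ± 0.363 Ω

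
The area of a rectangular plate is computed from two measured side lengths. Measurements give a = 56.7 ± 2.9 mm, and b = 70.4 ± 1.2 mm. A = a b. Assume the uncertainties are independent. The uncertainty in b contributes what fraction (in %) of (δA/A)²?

(δA/A)² = (1·δa/a)² + (1·δb/b)²
  a term: (1×0.0511)² = 0.00262
  b term: (1×0.0170)² = 0.000291
Total = 0.00291. Share from b = 0.000291/0.00291 = 0.1000.

10.00%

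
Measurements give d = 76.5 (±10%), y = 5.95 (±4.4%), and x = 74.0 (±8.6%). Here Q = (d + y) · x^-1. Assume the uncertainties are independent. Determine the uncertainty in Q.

Let u = d + y = 82.5. δu = √(δd² + δy²) = √(58.5 + 0.0685) = 7.65, so δu/u = 0.0928.
Q is then a monomial in u, x:
δQ/Q = √((δu/u)² + (-1·δx/x)²) = √(0.00862 + 0.00740) = 0.127
Q = 1.11, so δQ = 0.127 × 1.11 = 0.141.

0.141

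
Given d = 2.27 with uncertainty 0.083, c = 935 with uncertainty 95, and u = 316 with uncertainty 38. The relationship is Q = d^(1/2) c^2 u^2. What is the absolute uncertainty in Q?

4.15e+10

Q is a product of powers, so relative uncertainties combine in quadrature:
  (½·δd/d)² = (0.5×0.0366)² = 0.000334;  (2·δc/c)² = (2×0.102)² = 0.0413;  (2·δu/u)² = (2×0.120)² = 0.0578
δQ/Q = √(0.0995) = 0.315
Q = 1.32e+11, so δQ = 0.315 × 1.32e+11 = 4.15e+10.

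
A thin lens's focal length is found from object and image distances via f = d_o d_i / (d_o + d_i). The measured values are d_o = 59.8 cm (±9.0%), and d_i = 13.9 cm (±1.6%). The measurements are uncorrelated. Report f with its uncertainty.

11.3 ± 0.241 cm

∂f/∂d_o = (d_i/(d_o+d_i))² = 0.0356;  ∂f/∂d_i = (d_o/(d_o+d_i))² = 0.658
δf = √((∂f/∂d_o · δd_o)² + (∂f/∂d_i · δd_i)²) = √(0.0367 + 0.0214) = 0.241 cm
f = 11.3 cm.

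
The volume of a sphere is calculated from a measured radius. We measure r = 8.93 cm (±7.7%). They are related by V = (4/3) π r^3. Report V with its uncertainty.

2980 ± 689 cm^3

Products/powers → add relative errors in quadrature, weighted by exponent:
  (3·δr/r)² = (3×0.0770)² = 0.0534
δV/V = √(0.0534) = 0.231
V = 2980 cm^3, so δV = 0.231 × 2980 = 689 cm^3.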